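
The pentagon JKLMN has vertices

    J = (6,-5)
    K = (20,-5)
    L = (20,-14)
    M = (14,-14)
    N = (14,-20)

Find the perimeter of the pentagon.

52

|JK| = √((14)² + (0)²) = √196 = 14
|KL| = √((0)² + (-9)²) = √81 = 9
|LM| = √((-6)² + (0)²) = √36 = 6
|MN| = √((0)² + (-6)²) = √36 = 6
|NJ| = √((-8)² + (15)²) = √289 = 17
Perimeter = 14 + 9 + 6 + 6 + 17 = 52.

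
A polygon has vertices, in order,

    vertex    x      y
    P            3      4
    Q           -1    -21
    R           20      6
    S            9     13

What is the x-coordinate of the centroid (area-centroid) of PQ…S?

2281/279

Apply the shoelace formula. First the cross-terms c_i = x_i·y_{i+1} − x_{i+1}·y_i:
  -59, 414, 206, -3  ⇒  2A = 558, A = 279.
Then Σ (x_i + x_{i+1})·c_i = 13686, so x̄ = 13686 / (6·279) = 2281/279.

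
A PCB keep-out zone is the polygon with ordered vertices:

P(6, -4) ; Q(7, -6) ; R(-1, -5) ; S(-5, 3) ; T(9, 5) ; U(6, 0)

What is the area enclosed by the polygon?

91.5

Apply the shoelace (surveyor's) formula: 2A = Σ (x_i·y_{i+1} − x_{i+1}·y_i), indices taken mod 6.
Cross-terms: -8, -41, -28, -52, -30, -24  ⇒  Σ = -183
Area = |Σ|/2 = 91.5.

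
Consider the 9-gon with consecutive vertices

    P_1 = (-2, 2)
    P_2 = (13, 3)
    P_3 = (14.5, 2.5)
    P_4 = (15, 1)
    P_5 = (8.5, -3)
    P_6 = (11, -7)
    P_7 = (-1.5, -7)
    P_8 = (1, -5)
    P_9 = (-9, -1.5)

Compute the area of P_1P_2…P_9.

P_1→P_2: (-2)(3) − (13)(2) = -32
P_2→P_3: (13)(2.5) − (14.5)(3) = -11
P_3→P_4: (14.5)(1) − (15)(2.5) = -23
P_4→P_5: (15)(-3) − (8.5)(1) = -53.5
P_5→P_6: (8.5)(-7) − (11)(-3) = -26.5
P_6→P_7: (11)(-7) − (-1.5)(-7) = -87.5
P_7→P_8: (-1.5)(-5) − (1)(-7) = 14.5
P_8→P_9: (1)(-1.5) − (-9)(-5) = -46.5
P_9→P_1: (-9)(2) − (-2)(-1.5) = -21
Σ = -286.5
Area = |Σ|/2 = 143.25.

143.25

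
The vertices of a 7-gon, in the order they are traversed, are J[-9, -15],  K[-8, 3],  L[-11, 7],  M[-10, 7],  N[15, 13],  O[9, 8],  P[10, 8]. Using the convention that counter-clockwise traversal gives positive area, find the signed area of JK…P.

-247.5

Σ = (-147) + (-23) + (-7) + (-235) + (3) + (-8) + (-78) = -495
Signed area = Σ/2 = -247.5 (negative ⇒ clockwise traversal).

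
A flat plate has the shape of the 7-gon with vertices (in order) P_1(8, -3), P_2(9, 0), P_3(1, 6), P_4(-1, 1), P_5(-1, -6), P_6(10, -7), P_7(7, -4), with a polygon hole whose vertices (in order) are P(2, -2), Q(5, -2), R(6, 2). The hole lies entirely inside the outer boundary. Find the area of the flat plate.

Outer boundary:
Σ = (27) + (54) + (7) + (7) + (67) + (9) + (11) = 182
Area = |Σ|/2 = 91.
Hole:
P→Q: (2)(-2) − (5)(-2) = 6
Q→R: (5)(2) − (6)(-2) = 22
R→P: (6)(-2) − (2)(2) = -16
Σ = 12
Area = |Σ|/2 = 6.
Net area = 91 − 6 = 85.

85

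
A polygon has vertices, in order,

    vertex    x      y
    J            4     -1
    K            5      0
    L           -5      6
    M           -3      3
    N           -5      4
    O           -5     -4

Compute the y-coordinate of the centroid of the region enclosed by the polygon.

59/153

Apply the shoelace (surveyor's) formula. First the cross-terms c_i = x_i·y_{i+1} − x_{i+1}·y_i:
  5, 30, 3, 3, 40, 21  ⇒  2A = 102, A = 51.
Then Σ (y_i + y_{i+1})·c_i = 118, so ȳ = 118 / (6·51) = 59/153.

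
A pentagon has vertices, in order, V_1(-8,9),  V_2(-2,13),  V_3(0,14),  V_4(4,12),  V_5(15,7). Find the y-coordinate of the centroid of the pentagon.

1312/131

Apply Gauss's area formula. First the cross-terms c_i = x_i·y_{i+1} − x_{i+1}·y_i:
  -86, -28, -56, -152, 191  ⇒  2A = -131, A = -65.5.
Then Σ (y_i + y_{i+1})·c_i = -3936, so ȳ = -3936 / (6·(-65.5)) = 1312/131.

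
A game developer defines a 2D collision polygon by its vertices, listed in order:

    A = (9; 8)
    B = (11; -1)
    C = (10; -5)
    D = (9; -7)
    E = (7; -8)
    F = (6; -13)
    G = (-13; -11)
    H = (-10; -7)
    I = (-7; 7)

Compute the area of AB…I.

362.5

Apply the shoelace (surveyor's) formula: 2A = Σ (x_i·y_{i+1} − x_{i+1}·y_i), indices taken mod 9.
Cross-terms: -97, -45, -25, -23, -43, -235, -19, -119, -119  ⇒  Σ = -725
Area = |Σ|/2 = 362.5.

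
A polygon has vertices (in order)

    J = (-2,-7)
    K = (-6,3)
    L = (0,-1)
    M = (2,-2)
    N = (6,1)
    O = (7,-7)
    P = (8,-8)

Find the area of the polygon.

Σ = (-48) + (6) + (2) + (14) + (-49) + (0) + (-72) = -147
Area = |Σ|/2 = 73.5.

73.5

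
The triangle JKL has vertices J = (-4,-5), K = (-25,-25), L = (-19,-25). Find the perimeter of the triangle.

|JK| = √((-21)² + (-20)²) = √841 = 29
|KL| = √((6)² + (0)²) = √36 = 6
|LJ| = √((15)² + (20)²) = √625 = 25
Perimeter = 29 + 6 + 25 = 60.

60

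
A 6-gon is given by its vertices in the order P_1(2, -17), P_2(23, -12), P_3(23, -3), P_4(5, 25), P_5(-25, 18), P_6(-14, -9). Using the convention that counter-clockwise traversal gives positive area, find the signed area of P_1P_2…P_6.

Cross-terms: 367, 207, 590, 715, 477, 256  ⇒  Σ = 2612
Signed area = Σ/2 = 1306 (positive ⇒ counter-clockwise traversal).

1306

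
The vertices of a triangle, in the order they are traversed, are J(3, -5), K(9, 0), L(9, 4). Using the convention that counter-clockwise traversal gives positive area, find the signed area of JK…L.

12

J→K: (3)(0) − (9)(-5) = 45
K→L: (9)(4) − (9)(0) = 36
L→J: (9)(-5) − (3)(4) = -57
Σ = 24
Signed area = Σ/2 = 12 (positive ⇒ counter-clockwise traversal).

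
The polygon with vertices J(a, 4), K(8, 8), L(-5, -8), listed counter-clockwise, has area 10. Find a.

6

The doubled signed area Σ (x_i y_{i+1} − x_{i+1} y_i) is linear in a.
With a=0 it equals -76; the coefficient of a is 16 (from the two edges through J).
So 16·a + -76 = 2·10 = 20 ⇒ a = 6.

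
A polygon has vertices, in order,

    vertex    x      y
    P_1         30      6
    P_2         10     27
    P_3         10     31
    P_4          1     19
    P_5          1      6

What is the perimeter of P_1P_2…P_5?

90

|P_1P_2| = √((-20)² + (21)²) = √841 = 29
|P_2P_3| = √((0)² + (4)²) = √16 = 4
|P_3P_4| = √((-9)² + (-12)²) = √225 = 15
|P_4P_5| = √((0)² + (-13)²) = √169 = 13
|P_5P_1| = √((29)² + (0)²) = √841 = 29
Perimeter = 29 + 4 + 15 + 13 + 29 = 90.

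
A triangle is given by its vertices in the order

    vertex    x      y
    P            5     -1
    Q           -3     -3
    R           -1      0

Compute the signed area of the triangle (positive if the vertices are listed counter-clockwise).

-10

Σ = (-18) + (-3) + (1) = -20
Signed area = Σ/2 = -10 (negative ⇒ clockwise traversal).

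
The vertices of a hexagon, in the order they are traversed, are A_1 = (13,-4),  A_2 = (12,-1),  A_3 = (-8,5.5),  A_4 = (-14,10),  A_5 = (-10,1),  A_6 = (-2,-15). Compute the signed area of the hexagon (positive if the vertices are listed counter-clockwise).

265.5

Apply the surveyor's formula: 2A = Σ (x_i·y_{i+1} − x_{i+1}·y_i), indices taken mod 6.
Σ = (35) + (58) + (-3) + (86) + (152) + (203) = 531
Signed area = Σ/2 = 265.5 (positive ⇒ counter-clockwise traversal).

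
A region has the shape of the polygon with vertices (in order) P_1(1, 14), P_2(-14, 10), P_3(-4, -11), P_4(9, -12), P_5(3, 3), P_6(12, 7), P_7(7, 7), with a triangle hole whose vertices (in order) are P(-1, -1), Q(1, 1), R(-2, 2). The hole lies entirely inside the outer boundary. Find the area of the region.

356.5

Outer boundary:
Σ = (206) + (194) + (147) + (63) + (-15) + (35) + (91) = 721
Area = |Σ|/2 = 360.5.
Hole:
Apply Gauss's area formula: 2A = Σ (x_i·y_{i+1} − x_{i+1}·y_i), indices taken mod 3.
Σ = (0) + (4) + (4) = 8
Area = |Σ|/2 = 4.
Net area = 360.5 − 4 = 356.5.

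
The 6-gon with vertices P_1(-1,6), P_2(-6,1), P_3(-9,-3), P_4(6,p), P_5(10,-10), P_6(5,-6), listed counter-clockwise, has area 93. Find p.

-8

The doubled signed area Σ (x_i y_{i+1} − x_{i+1} y_i) is linear in p.
With p=0 it equals 34; the coefficient of p is -19 (from the two edges through P_4).
So -19·p + 34 = 2·93 = 186 ⇒ p = -8.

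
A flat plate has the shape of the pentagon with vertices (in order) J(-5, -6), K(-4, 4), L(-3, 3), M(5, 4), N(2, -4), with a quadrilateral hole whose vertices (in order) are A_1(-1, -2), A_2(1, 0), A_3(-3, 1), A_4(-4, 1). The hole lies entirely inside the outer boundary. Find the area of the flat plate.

59

Outer boundary:
J→K: (-5)(4) − (-4)(-6) = -44
K→L: (-4)(3) − (-3)(4) = 0
L→M: (-3)(4) − (5)(3) = -27
M→N: (5)(-4) − (2)(4) = -28
N→J: (2)(-6) − (-5)(-4) = -32
Σ = -131
Area = |Σ|/2 = 65.5.
Hole:
Apply the shoelace formula: 2A = Σ (x_i·y_{i+1} − x_{i+1}·y_i), indices taken mod 4.
Σ = (2) + (1) + (1) + (9) = 13
Area = |Σ|/2 = 6.5.
Net area = 65.5 − 6.5 = 59.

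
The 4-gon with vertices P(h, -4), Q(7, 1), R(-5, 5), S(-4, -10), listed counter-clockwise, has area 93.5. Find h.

3

The doubled signed area Σ (x_i y_{i+1} − x_{i+1} y_i) is linear in h.
With h=0 it equals 154; the coefficient of h is 11 (from the two edges through P).
So 11·h + 154 = 2·93.5 = 187 ⇒ h = 3.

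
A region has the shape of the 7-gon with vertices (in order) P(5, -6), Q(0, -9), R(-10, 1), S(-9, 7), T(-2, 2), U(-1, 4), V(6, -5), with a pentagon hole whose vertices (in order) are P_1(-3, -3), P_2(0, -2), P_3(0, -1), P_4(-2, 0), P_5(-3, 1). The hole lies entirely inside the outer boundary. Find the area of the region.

Outer boundary:
Apply the surveyor's formula: 2A = Σ (x_i·y_{i+1} − x_{i+1}·y_i), indices taken mod 7.
Σ = (-45) + (-90) + (-61) + (-4) + (-6) + (-19) + (-11) = -236
Area = |Σ|/2 = 118.
Hole:
Apply the shoelace formula: 2A = Σ (x_i·y_{i+1} − x_{i+1}·y_i), indices taken mod 5.
P_1→P_2: (-3)(-2) − (0)(-3) = 6
P_2→P_3: (0)(-1) − (0)(-2) = 0
P_3→P_4: (0)(0) − (-2)(-1) = -2
P_4→P_5: (-2)(1) − (-3)(0) = -2
P_5→P_1: (-3)(-3) − (-3)(1) = 12
Σ = 14
Area = |Σ|/2 = 7.
Net area = 118 − 7 = 111.

111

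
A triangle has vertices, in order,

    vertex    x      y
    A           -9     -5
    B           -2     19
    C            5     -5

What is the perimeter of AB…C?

64

|AB| = √((7)² + (24)²) = √625 = 25
|BC| = √((7)² + (-24)²) = √625 = 25
|CA| = √((-14)² + (0)²) = √196 = 14
Perimeter = 25 + 25 + 14 = 64.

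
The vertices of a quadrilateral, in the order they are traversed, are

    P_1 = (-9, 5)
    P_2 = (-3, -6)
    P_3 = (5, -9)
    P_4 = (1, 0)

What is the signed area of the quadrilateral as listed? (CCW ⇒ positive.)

Σ = (69) + (57) + (9) + (5) = 140
Signed area = Σ/2 = 70 (positive ⇒ counter-clockwise traversal).

70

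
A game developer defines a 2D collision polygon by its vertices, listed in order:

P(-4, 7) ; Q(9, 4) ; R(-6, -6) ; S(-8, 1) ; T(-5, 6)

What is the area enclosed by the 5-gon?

108.5

Apply the shoelace (surveyor's) formula: 2A = Σ (x_i·y_{i+1} − x_{i+1}·y_i), indices taken mod 5.
Σ = (-79) + (-30) + (-54) + (-43) + (-11) = -217
Area = |Σ|/2 = 108.5.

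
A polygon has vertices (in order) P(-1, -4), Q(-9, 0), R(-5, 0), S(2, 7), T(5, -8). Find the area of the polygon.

75

Cross-terms: -36, 0, -35, -51, -28  ⇒  Σ = -150
Area = |Σ|/2 = 75.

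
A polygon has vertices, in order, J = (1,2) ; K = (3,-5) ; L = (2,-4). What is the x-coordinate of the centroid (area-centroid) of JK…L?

Apply the surveyor's formula. First the cross-terms c_i = x_i·y_{i+1} − x_{i+1}·y_i:
  -11, -2, 8  ⇒  2A = -5, A = -2.5.
Then Σ (x_i + x_{i+1})·c_i = -30, so x̄ = -30 / (6·(-2.5)) = 2.

2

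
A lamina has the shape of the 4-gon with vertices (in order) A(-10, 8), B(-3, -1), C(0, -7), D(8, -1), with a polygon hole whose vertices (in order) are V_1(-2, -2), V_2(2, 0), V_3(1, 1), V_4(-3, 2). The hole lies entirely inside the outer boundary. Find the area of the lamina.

Outer boundary:
A→B: (-10)(-1) − (-3)(8) = 34
B→C: (-3)(-7) − (0)(-1) = 21
C→D: (0)(-1) − (8)(-7) = 56
D→A: (8)(8) − (-10)(-1) = 54
Σ = 165
Area = |Σ|/2 = 82.5.
Hole:
Apply the surveyor's formula: 2A = Σ (x_i·y_{i+1} − x_{i+1}·y_i), indices taken mod 4.
V_1→V_2: (-2)(0) − (2)(-2) = 4
V_2→V_3: (2)(1) − (1)(0) = 2
V_3→V_4: (1)(2) − (-3)(1) = 5
V_4→V_1: (-3)(-2) − (-2)(2) = 10
Σ = 21
Area = |Σ|/2 = 10.5.
Net area = 82.5 − 10.5 = 72.

72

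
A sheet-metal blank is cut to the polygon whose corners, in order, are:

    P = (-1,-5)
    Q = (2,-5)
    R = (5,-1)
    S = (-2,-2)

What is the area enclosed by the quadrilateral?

17

Σ = (15) + (23) + (-12) + (8) = 34
Area = |Σ|/2 = 17.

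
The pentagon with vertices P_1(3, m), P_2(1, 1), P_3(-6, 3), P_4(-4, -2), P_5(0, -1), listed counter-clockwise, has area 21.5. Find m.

0

Write out the shoelace sum; only the two edges meeting at P_1 involve m:
2·Area = [(0·m − 3·(-1)) + (3·1 − 1·m)] + 37
       = -1·m + 43 = 43
⇒ m = 0.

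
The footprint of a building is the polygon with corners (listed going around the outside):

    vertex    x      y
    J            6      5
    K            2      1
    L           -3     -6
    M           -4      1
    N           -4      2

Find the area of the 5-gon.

38

Apply the shoelace formula: 2A = Σ (x_i·y_{i+1} − x_{i+1}·y_i), indices taken mod 5.
Σ = (-4) + (-9) + (-27) + (-4) + (-32) = -76
Area = |Σ|/2 = 38.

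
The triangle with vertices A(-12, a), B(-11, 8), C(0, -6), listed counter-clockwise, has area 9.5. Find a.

The doubled signed area Σ (x_i y_{i+1} − x_{i+1} y_i) is linear in a.
With a=0 it equals -102; the coefficient of a is 11 (from the two edges through A).
So 11·a + -102 = 2·9.5 = 19 ⇒ a = 11.

11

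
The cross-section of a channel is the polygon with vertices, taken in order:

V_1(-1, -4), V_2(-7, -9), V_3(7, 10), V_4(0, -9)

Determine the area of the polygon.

49

V_1→V_2: (-1)(-9) − (-7)(-4) = -19
V_2→V_3: (-7)(10) − (7)(-9) = -7
V_3→V_4: (7)(-9) − (0)(10) = -63
V_4→V_1: (0)(-4) − (-1)(-9) = -9
Σ = -98
Area = |Σ|/2 = 49.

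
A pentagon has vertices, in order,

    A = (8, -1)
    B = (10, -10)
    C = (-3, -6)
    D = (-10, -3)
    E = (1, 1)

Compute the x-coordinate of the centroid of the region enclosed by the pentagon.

415/227

Apply Gauss's area formula. First the cross-terms c_i = x_i·y_{i+1} − x_{i+1}·y_i:
  -70, -90, -51, -7, -9  ⇒  2A = -227, A = -113.5.
Then Σ (x_i + x_{i+1})·c_i = -1245, so x̄ = -1245 / (6·(-113.5)) = 415/227.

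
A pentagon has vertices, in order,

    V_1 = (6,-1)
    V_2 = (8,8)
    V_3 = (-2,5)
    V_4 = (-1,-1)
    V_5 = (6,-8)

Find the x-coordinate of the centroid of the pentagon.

Apply Gauss's area formula. First the cross-terms c_i = x_i·y_{i+1} − x_{i+1}·y_i:
  56, 56, 7, 14, 42  ⇒  2A = 175, A = 87.5.
Then Σ (x_i + x_{i+1})·c_i = 1673, so x̄ = 1673 / (6·87.5) = 239/75.

239/75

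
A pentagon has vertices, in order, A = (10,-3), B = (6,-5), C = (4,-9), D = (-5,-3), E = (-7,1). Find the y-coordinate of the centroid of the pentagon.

-241/69

Apply the surveyor's formula. First the cross-terms c_i = x_i·y_{i+1} − x_{i+1}·y_i:
  -32, -34, -57, -26, 11  ⇒  2A = -138, A = -69.
Then Σ (y_i + y_{i+1})·c_i = 1446, so ȳ = 1446 / (6·(-69)) = -241/69.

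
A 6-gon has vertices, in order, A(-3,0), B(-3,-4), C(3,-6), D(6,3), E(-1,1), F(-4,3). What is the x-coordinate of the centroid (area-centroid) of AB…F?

155/159

Apply the shoelace (surveyor's) formula. First the cross-terms c_i = x_i·y_{i+1} − x_{i+1}·y_i:
  12, 30, 45, 9, 1, 9  ⇒  2A = 106, A = 53.
Then Σ (x_i + x_{i+1})·c_i = 310, so x̄ = 310 / (6·53) = 155/159.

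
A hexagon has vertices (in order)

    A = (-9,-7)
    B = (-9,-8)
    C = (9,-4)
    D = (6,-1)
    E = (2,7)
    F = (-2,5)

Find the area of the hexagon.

Apply the shoelace formula: 2A = Σ (x_i·y_{i+1} − x_{i+1}·y_i), indices taken mod 6.
Σ = (9) + (108) + (15) + (44) + (24) + (59) = 259
Area = |Σ|/2 = 129.5.

129.5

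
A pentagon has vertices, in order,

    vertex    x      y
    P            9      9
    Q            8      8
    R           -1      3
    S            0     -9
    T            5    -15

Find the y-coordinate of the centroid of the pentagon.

-7/3

Apply the shoelace formula. First the cross-terms c_i = x_i·y_{i+1} − x_{i+1}·y_i:
  0, 32, 9, 45, 180  ⇒  2A = 266, A = 133.
Then Σ (y_i + y_{i+1})·c_i = -1862, so ȳ = -1862 / (6·133) = -7/3.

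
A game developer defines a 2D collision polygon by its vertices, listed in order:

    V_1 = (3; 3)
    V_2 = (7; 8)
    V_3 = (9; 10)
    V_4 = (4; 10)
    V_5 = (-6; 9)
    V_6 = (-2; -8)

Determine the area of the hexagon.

115.5

V_1→V_2: (3)(8) − (7)(3) = 3
V_2→V_3: (7)(10) − (9)(8) = -2
V_3→V_4: (9)(10) − (4)(10) = 50
V_4→V_5: (4)(9) − (-6)(10) = 96
V_5→V_6: (-6)(-8) − (-2)(9) = 66
V_6→V_1: (-2)(3) − (3)(-8) = 18
Σ = 231
Area = |Σ|/2 = 115.5.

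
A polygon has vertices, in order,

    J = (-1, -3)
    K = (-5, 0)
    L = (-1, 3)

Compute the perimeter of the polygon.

16

|JK| = √((-4)² + (3)²) = √25 = 5
|KL| = √((4)² + (3)²) = √25 = 5
|LJ| = √((0)² + (-6)²) = √36 = 6
Perimeter = 5 + 5 + 6 = 16.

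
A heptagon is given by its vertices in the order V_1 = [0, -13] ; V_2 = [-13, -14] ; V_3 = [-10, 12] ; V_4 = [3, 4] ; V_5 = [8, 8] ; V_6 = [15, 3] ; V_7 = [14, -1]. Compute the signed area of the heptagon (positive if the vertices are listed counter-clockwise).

V_1→V_2: (0)(-14) − (-13)(-13) = -169
V_2→V_3: (-13)(12) − (-10)(-14) = -296
V_3→V_4: (-10)(4) − (3)(12) = -76
V_4→V_5: (3)(8) − (8)(4) = -8
V_5→V_6: (8)(3) − (15)(8) = -96
V_6→V_7: (15)(-1) − (14)(3) = -57
V_7→V_1: (14)(-13) − (0)(-1) = -182
Σ = -884
Signed area = Σ/2 = -442 (negative ⇒ clockwise traversal).

-442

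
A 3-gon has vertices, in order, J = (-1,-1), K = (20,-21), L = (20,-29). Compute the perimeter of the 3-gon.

|JK| = √((21)² + (-20)²) = √841 = 29
|KL| = √((0)² + (-8)²) = √64 = 8
|LJ| = √((-21)² + (28)²) = √1225 = 35
Perimeter = 29 + 8 + 35 = 72.

72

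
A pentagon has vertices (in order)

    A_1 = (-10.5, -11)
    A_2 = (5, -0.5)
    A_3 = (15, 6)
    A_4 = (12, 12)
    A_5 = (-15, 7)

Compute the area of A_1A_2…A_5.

Apply the shoelace formula: 2A = Σ (x_i·y_{i+1} − x_{i+1}·y_i), indices taken mod 5.
Σ = (60.25) + (37.5) + (108) + (264) + (238.5) = 708.25
Area = |Σ|/2 = 354.125.

354.125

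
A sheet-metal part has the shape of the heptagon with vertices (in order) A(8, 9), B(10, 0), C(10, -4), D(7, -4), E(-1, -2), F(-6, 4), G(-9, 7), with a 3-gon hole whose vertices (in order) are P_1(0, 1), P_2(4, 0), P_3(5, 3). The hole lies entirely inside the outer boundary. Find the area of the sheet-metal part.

153

Outer boundary:
Cross-terms: -90, -40, -12, -18, -16, -6, -137  ⇒  Σ = -319
Area = |Σ|/2 = 159.5.
Hole:
Apply the shoelace formula: 2A = Σ (x_i·y_{i+1} − x_{i+1}·y_i), indices taken mod 3.
P_1→P_2: (0)(0) − (4)(1) = -4
P_2→P_3: (4)(3) − (5)(0) = 12
P_3→P_1: (5)(1) − (0)(3) = 5
Σ = 13
Area = |Σ|/2 = 6.5.
Net area = 159.5 − 6.5 = 153.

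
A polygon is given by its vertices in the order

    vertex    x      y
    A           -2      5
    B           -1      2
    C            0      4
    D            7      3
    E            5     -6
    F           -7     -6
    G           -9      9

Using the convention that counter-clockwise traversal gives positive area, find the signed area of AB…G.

Σ = (1) + (-4) + (-28) + (-57) + (-72) + (-117) + (-27) = -304
Signed area = Σ/2 = -152 (negative ⇒ clockwise traversal).

-152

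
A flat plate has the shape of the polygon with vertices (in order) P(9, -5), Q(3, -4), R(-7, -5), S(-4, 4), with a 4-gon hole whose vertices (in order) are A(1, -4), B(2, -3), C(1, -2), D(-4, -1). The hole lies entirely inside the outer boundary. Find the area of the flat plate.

58

Outer boundary:
Σ = (-21) + (-43) + (-48) + (-16) = -128
Area = |Σ|/2 = 64.
Hole:
Apply the shoelace formula: 2A = Σ (x_i·y_{i+1} − x_{i+1}·y_i), indices taken mod 4.
A→B: (1)(-3) − (2)(-4) = 5
B→C: (2)(-2) − (1)(-3) = -1
C→D: (1)(-1) − (-4)(-2) = -9
D→A: (-4)(-4) − (1)(-1) = 17
Σ = 12
Area = |Σ|/2 = 6.
Net area = 64 − 6 = 58.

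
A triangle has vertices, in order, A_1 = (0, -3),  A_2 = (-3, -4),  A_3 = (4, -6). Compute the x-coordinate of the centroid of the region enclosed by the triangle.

Apply the shoelace formula. First the cross-terms c_i = x_i·y_{i+1} − x_{i+1}·y_i:
  -9, 34, -12  ⇒  2A = 13, A = 6.5.
Then Σ (x_i + x_{i+1})·c_i = 13, so x̄ = 13 / (6·6.5) = 1/3.

1/3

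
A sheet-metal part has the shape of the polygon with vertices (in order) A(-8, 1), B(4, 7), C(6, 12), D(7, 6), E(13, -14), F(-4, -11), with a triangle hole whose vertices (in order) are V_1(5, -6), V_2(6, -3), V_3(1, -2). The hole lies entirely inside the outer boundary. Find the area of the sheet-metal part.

Outer boundary:
Apply the shoelace formula: 2A = Σ (x_i·y_{i+1} − x_{i+1}·y_i), indices taken mod 6.
A→B: (-8)(7) − (4)(1) = -60
B→C: (4)(12) − (6)(7) = 6
C→D: (6)(6) − (7)(12) = -48
D→E: (7)(-14) − (13)(6) = -176
E→F: (13)(-11) − (-4)(-14) = -199
F→A: (-4)(1) − (-8)(-11) = -92
Σ = -569
Area = |Σ|/2 = 284.5.
Hole:
Apply the shoelace (surveyor's) formula: 2A = Σ (x_i·y_{i+1} − x_{i+1}·y_i), indices taken mod 3.
Σ = (21) + (-9) + (4) = 16
Area = |Σ|/2 = 8.
Net area = 284.5 − 8 = 276.5.

276.5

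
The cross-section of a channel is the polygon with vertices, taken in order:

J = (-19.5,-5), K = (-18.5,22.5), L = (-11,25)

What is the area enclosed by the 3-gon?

J→K: (-19.5)(22.5) − (-18.5)(-5) = -531.25
K→L: (-18.5)(25) − (-11)(22.5) = -215
L→J: (-11)(-5) − (-19.5)(25) = 542.5
Σ = -203.75
Area = |Σ|/2 = 101.875.

101.875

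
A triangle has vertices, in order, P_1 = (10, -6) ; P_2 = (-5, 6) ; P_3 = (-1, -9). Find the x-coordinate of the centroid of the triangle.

4/3

Apply the shoelace (surveyor's) formula. First the cross-terms c_i = x_i·y_{i+1} − x_{i+1}·y_i:
  30, 51, 96  ⇒  2A = 177, A = 88.5.
Then Σ (x_i + x_{i+1})·c_i = 708, so x̄ = 708 / (6·88.5) = 4/3.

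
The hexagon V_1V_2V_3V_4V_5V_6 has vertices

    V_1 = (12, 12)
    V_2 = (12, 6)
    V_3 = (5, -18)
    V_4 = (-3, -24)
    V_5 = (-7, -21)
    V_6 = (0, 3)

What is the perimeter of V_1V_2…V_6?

86

|V_1V_2| = √((0)² + (-6)²) = √36 = 6
|V_2V_3| = √((-7)² + (-24)²) = √625 = 25
|V_3V_4| = √((-8)² + (-6)²) = √100 = 10
|V_4V_5| = √((-4)² + (3)²) = √25 = 5
|V_5V_6| = √((7)² + (24)²) = √625 = 25
|V_6V_1| = √((12)² + (9)²) = √225 = 15
Perimeter = 6 + 25 + 10 + 5 + 25 + 15 = 86.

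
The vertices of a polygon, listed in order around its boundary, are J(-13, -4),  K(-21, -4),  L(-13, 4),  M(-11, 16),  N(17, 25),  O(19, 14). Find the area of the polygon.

Cross-terms: -32, -136, -164, -547, -237, 106  ⇒  Σ = -1010
Area = |Σ|/2 = 505.

505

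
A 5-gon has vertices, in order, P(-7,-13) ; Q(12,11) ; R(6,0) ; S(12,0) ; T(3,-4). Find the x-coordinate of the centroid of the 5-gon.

Apply Gauss's area formula. First the cross-terms c_i = x_i·y_{i+1} − x_{i+1}·y_i:
  79, -66, 0, -48, -67  ⇒  2A = -102, A = -51.
Then Σ (x_i + x_{i+1})·c_i = -1245, so x̄ = -1245 / (6·(-51)) = 415/102.

415/102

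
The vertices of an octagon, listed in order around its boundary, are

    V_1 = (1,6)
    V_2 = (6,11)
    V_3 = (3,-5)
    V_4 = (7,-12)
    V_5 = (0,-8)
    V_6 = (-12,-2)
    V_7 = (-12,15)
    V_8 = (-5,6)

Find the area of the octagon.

239

Apply the shoelace formula: 2A = Σ (x_i·y_{i+1} − x_{i+1}·y_i), indices taken mod 8.
Cross-terms: -25, -63, -1, -56, -96, -204, 3, -36  ⇒  Σ = -478
Area = |Σ|/2 = 239.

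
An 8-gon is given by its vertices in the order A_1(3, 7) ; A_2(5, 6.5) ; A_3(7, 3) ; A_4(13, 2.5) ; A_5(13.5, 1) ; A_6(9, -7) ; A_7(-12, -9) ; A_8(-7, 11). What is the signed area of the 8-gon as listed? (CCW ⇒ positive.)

Apply Gauss's area formula: 2A = Σ (x_i·y_{i+1} − x_{i+1}·y_i), indices taken mod 8.
Σ = (-15.5) + (-30.5) + (-21.5) + (-20.75) + (-103.5) + (-165) + (-195) + (-82) = -633.75
Signed area = Σ/2 = -316.875 (negative ⇒ clockwise traversal).

-316.875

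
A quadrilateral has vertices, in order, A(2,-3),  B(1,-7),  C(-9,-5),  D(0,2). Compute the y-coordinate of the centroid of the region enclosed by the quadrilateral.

Apply the surveyor's formula. First the cross-terms c_i = x_i·y_{i+1} − x_{i+1}·y_i:
  -11, -68, -18, -4  ⇒  2A = -101, A = -50.5.
Then Σ (y_i + y_{i+1})·c_i = 984, so ȳ = 984 / (6·(-50.5)) = -328/101.

-328/101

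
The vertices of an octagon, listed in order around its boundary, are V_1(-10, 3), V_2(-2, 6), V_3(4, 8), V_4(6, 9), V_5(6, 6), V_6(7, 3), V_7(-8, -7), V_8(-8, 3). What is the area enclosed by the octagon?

Apply the surveyor's formula: 2A = Σ (x_i·y_{i+1} − x_{i+1}·y_i), indices taken mod 8.
Cross-terms: -54, -40, -12, -18, -24, -25, -80, 6  ⇒  Σ = -247
Area = |Σ|/2 = 123.5.

123.5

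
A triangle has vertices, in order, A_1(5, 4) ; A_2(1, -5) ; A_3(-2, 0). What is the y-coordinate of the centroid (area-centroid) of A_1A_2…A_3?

Apply the surveyor's formula. First the cross-terms c_i = x_i·y_{i+1} − x_{i+1}·y_i:
  -29, -10, -8  ⇒  2A = -47, A = -23.5.
Then Σ (y_i + y_{i+1})·c_i = 47, so ȳ = 47 / (6·(-23.5)) = -1/3.

-1/3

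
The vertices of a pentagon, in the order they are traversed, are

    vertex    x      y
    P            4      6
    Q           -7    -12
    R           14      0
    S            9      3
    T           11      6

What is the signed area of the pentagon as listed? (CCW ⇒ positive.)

Apply the shoelace (surveyor's) formula: 2A = Σ (x_i·y_{i+1} − x_{i+1}·y_i), indices taken mod 5.
Cross-terms: -6, 168, 42, 21, 42  ⇒  Σ = 267
Signed area = Σ/2 = 133.5 (positive ⇒ counter-clockwise traversal).

133.5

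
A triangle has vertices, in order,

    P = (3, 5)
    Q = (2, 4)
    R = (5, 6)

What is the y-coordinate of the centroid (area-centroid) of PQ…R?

5

Apply the shoelace (surveyor's) formula. First the cross-terms c_i = x_i·y_{i+1} − x_{i+1}·y_i:
  2, -8, 7  ⇒  2A = 1, A = 0.5.
Then Σ (y_i + y_{i+1})·c_i = 15, so ȳ = 15 / (6·0.5) = 5.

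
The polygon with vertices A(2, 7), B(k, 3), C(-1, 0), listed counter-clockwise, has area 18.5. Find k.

-5

The doubled signed area Σ (x_i y_{i+1} − x_{i+1} y_i) is linear in k.
With k=0 it equals 2; the coefficient of k is -7 (from the two edges through B).
So -7·k + 2 = 2·18.5 = 37 ⇒ k = -5.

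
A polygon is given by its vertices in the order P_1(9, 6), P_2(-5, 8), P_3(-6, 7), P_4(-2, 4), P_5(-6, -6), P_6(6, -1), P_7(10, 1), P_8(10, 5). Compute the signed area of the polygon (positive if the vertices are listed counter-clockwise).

127

Σ = (102) + (13) + (-10) + (36) + (42) + (16) + (40) + (15) = 254
Signed area = Σ/2 = 127 (positive ⇒ counter-clockwise traversal).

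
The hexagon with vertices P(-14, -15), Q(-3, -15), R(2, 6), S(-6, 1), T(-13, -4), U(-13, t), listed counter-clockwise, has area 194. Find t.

Write out the shoelace sum; only the two edges meeting at U involve t:
2·Area = [((-13)·t − (-13)·(-4)) + ((-13)·(-15) − (-14)·t)] + 252
       = 1·t + 395 = 388
⇒ t = -7.

-7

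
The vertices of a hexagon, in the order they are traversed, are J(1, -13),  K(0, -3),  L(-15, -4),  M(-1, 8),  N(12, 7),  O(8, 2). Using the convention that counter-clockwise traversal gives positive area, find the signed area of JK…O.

Apply Gauss's area formula: 2A = Σ (x_i·y_{i+1} − x_{i+1}·y_i), indices taken mod 6.
Cross-terms: -3, -45, -124, -103, -32, -106  ⇒  Σ = -413
Signed area = Σ/2 = -206.5 (negative ⇒ clockwise traversal).

-206.5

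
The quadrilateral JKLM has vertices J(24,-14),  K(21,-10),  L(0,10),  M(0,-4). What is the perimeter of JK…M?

74

|JK| = √((-3)² + (4)²) = √25 = 5
|KL| = √((-21)² + (20)²) = √841 = 29
|LM| = √((0)² + (-14)²) = √196 = 14
|MJ| = √((24)² + (-10)²) = √676 = 26
Perimeter = 5 + 29 + 14 + 26 = 74.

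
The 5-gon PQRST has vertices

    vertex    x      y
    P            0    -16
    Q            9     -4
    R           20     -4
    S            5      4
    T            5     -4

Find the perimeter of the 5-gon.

64

|PQ| = √((9)² + (12)²) = √225 = 15
|QR| = √((11)² + (0)²) = √121 = 11
|RS| = √((-15)² + (8)²) = √289 = 17
|ST| = √((0)² + (-8)²) = √64 = 8
|TP| = √((-5)² + (-12)²) = √169 = 13
Perimeter = 15 + 11 + 17 + 8 + 13 = 64.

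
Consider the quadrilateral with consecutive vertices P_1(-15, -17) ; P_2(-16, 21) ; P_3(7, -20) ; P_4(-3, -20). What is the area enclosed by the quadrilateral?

Apply the shoelace formula: 2A = Σ (x_i·y_{i+1} − x_{i+1}·y_i), indices taken mod 4.
P_1→P_2: (-15)(21) − (-16)(-17) = -587
P_2→P_3: (-16)(-20) − (7)(21) = 173
P_3→P_4: (7)(-20) − (-3)(-20) = -200
P_4→P_1: (-3)(-17) − (-15)(-20) = -249
Σ = -863
Area = |Σ|/2 = 431.5.

431.5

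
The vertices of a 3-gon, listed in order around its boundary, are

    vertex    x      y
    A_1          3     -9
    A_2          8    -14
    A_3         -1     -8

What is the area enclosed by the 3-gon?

7.5

Σ = (30) + (-78) + (33) = -15
Area = |Σ|/2 = 7.5.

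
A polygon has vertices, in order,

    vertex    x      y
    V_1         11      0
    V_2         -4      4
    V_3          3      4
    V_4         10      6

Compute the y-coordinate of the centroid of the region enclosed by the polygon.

Apply Gauss's area formula. First the cross-terms c_i = x_i·y_{i+1} − x_{i+1}·y_i:
  44, -28, -22, -66  ⇒  2A = -72, A = -36.
Then Σ (y_i + y_{i+1})·c_i = -664, so ȳ = -664 / (6·(-36)) = 83/27.

83/27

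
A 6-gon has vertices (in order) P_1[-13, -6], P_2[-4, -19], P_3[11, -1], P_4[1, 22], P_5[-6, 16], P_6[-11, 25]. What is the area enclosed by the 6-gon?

622

Apply Gauss's area formula: 2A = Σ (x_i·y_{i+1} − x_{i+1}·y_i), indices taken mod 6.
P_1→P_2: (-13)(-19) − (-4)(-6) = 223
P_2→P_3: (-4)(-1) − (11)(-19) = 213
P_3→P_4: (11)(22) − (1)(-1) = 243
P_4→P_5: (1)(16) − (-6)(22) = 148
P_5→P_6: (-6)(25) − (-11)(16) = 26
P_6→P_1: (-11)(-6) − (-13)(25) = 391
Σ = 1244
Area = |Σ|/2 = 622.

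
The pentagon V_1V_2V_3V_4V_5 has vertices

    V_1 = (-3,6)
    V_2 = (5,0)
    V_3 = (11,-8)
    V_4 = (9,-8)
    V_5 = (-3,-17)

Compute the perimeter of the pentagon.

|V_1V_2| = √((8)² + (-6)²) = √100 = 10
|V_2V_3| = √((6)² + (-8)²) = √100 = 10
|V_3V_4| = √((-2)² + (0)²) = √4 = 2
|V_4V_5| = √((-12)² + (-9)²) = √225 = 15
|V_5V_1| = √((0)² + (23)²) = √529 = 23
Perimeter = 10 + 10 + 2 + 15 + 23 = 60.

60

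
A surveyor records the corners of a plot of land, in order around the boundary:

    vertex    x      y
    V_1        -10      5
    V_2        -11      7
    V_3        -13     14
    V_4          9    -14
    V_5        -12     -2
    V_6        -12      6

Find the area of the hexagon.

Apply the shoelace formula: 2A = Σ (x_i·y_{i+1} − x_{i+1}·y_i), indices taken mod 6.
Cross-terms: -15, -63, 56, -186, -96, 0  ⇒  Σ = -304
Area = |Σ|/2 = 152.

152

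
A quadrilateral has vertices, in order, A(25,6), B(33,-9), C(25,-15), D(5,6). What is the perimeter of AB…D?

76

|AB| = √((8)² + (-15)²) = √289 = 17
|BC| = √((-8)² + (-6)²) = √100 = 10
|CD| = √((-20)² + (21)²) = √841 = 29
|DA| = √((20)² + (0)²) = √400 = 20
Perimeter = 17 + 10 + 29 + 20 = 76.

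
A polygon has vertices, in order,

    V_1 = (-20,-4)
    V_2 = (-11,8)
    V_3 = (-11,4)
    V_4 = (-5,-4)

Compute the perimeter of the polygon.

|V_1V_2| = √((9)² + (12)²) = √225 = 15
|V_2V_3| = √((0)² + (-4)²) = √16 = 4
|V_3V_4| = √((6)² + (-8)²) = √100 = 10
|V_4V_1| = √((-15)² + (0)²) = √225 = 15
Perimeter = 15 + 4 + 10 + 15 = 44.

44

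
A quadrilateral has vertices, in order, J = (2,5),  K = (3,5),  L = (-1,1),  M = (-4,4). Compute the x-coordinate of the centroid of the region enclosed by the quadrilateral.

-47/75

Apply the shoelace formula. First the cross-terms c_i = x_i·y_{i+1} − x_{i+1}·y_i:
  -5, 8, 0, -28  ⇒  2A = -25, A = -12.5.
Then Σ (x_i + x_{i+1})·c_i = 47, so x̄ = 47 / (6·(-12.5)) = -47/75.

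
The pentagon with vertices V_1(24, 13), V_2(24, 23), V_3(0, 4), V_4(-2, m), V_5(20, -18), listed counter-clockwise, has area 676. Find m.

-14

The doubled signed area Σ (x_i y_{i+1} − x_{i+1} y_i) is linear in m.
With m=0 it equals 1072; the coefficient of m is -20 (from the two edges through V_4).
So -20·m + 1072 = 2·676 = 1352 ⇒ m = -14.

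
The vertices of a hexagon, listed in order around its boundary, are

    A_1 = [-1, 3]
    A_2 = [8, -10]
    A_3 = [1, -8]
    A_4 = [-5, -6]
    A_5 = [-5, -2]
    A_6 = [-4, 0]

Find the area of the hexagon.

77

Apply the shoelace (surveyor's) formula: 2A = Σ (x_i·y_{i+1} − x_{i+1}·y_i), indices taken mod 6.
Cross-terms: -14, -54, -46, -20, -8, -12  ⇒  Σ = -154
Area = |Σ|/2 = 77.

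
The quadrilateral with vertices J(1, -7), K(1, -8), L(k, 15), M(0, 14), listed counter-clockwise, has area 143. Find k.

The doubled signed area Σ (x_i y_{i+1} − x_{i+1} y_i) is linear in k.
With k=0 it equals 0; the coefficient of k is 22 (from the two edges through L).
So 22·k + 0 = 2·143 = 286 ⇒ k = 13.

13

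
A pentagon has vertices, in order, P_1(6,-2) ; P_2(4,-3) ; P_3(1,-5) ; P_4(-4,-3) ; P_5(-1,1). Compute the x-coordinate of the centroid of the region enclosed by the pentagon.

101/183

Apply the surveyor's formula. First the cross-terms c_i = x_i·y_{i+1} − x_{i+1}·y_i:
  -10, -17, -23, -7, -4  ⇒  2A = -61, A = -30.5.
Then Σ (x_i + x_{i+1})·c_i = -101, so x̄ = -101 / (6·(-30.5)) = 101/183.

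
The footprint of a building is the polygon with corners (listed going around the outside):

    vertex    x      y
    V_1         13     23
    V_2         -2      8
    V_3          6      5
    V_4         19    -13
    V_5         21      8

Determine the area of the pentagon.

Apply the surveyor's formula: 2A = Σ (x_i·y_{i+1} − x_{i+1}·y_i), indices taken mod 5.
V_1→V_2: (13)(8) − (-2)(23) = 150
V_2→V_3: (-2)(5) − (6)(8) = -58
V_3→V_4: (6)(-13) − (19)(5) = -173
V_4→V_5: (19)(8) − (21)(-13) = 425
V_5→V_1: (21)(23) − (13)(8) = 379
Σ = 723
Area = |Σ|/2 = 361.5.

361.5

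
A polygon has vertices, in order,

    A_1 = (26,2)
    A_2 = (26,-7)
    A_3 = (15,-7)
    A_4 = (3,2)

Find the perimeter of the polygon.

|A_1A_2| = √((0)² + (-9)²) = √81 = 9
|A_2A_3| = √((-11)² + (0)²) = √121 = 11
|A_3A_4| = √((-12)² + (9)²) = √225 = 15
|A_4A_1| = √((23)² + (0)²) = √529 = 23
Perimeter = 9 + 11 + 15 + 23 = 58.

58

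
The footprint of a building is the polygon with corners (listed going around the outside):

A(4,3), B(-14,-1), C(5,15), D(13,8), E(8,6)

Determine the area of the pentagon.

154

Cross-terms: 38, -205, -155, 14, 0  ⇒  Σ = -308
Area = |Σ|/2 = 154.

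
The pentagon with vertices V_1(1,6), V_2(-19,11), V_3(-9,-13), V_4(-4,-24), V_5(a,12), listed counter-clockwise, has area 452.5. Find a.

11

Write out the shoelace sum; only the two edges meeting at V_5 involve a:
2·Area = [((-4)·12 − a·(-24)) + (a·6 − 1·12)] + 635
       = 30·a + 575 = 905
⇒ a = 11.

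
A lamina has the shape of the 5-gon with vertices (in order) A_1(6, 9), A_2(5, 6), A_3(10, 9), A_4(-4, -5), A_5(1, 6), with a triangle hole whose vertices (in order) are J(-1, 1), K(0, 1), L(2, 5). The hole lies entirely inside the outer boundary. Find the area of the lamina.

40

Outer boundary:
Apply the surveyor's formula: 2A = Σ (x_i·y_{i+1} − x_{i+1}·y_i), indices taken mod 5.
Σ = (-9) + (-15) + (-14) + (-19) + (-27) = -84
Area = |Σ|/2 = 42.
Hole:
Apply the shoelace (surveyor's) formula: 2A = Σ (x_i·y_{i+1} − x_{i+1}·y_i), indices taken mod 3.
J→K: (-1)(1) − (0)(1) = -1
K→L: (0)(5) − (2)(1) = -2
L→J: (2)(1) − (-1)(5) = 7
Σ = 4
Area = |Σ|/2 = 2.
Net area = 42 − 2 = 40.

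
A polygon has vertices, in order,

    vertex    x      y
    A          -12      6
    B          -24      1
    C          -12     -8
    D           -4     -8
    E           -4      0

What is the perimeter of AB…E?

54

|AB| = √((-12)² + (-5)²) = √169 = 13
|BC| = √((12)² + (-9)²) = √225 = 15
|CD| = √((8)² + (0)²) = √64 = 8
|DE| = √((0)² + (8)²) = √64 = 8
|EA| = √((-8)² + (6)²) = √100 = 10
Perimeter = 13 + 15 + 8 + 8 + 10 = 54.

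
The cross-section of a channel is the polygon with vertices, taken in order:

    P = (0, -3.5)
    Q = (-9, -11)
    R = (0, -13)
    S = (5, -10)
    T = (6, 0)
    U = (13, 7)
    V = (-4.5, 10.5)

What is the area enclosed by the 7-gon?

Apply the shoelace (surveyor's) formula: 2A = Σ (x_i·y_{i+1} − x_{i+1}·y_i), indices taken mod 7.
Σ = (-31.5) + (117) + (65) + (60) + (42) + (168) + (15.75) = 436.25
Area = |Σ|/2 = 218.125.

218.125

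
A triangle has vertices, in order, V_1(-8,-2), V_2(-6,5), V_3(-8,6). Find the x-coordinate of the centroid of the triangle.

-22/3

Apply Gauss's area formula. First the cross-terms c_i = x_i·y_{i+1} − x_{i+1}·y_i:
  -52, 4, 64  ⇒  2A = 16, A = 8.
Then Σ (x_i + x_{i+1})·c_i = -352, so x̄ = -352 / (6·8) = -22/3.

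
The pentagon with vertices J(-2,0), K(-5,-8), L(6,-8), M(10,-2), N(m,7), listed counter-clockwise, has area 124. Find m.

-4

Write out the shoelace sum; only the two edges meeting at N involve m:
2·Area = [(10·7 − m·(-2)) + (m·0 − (-2)·7)] + 172
       = 2·m + 256 = 248
⇒ m = -4.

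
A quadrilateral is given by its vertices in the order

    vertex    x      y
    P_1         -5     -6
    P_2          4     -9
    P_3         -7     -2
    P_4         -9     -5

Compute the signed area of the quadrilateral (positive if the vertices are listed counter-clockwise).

22

Apply Gauss's area formula: 2A = Σ (x_i·y_{i+1} − x_{i+1}·y_i), indices taken mod 4.
Cross-terms: 69, -71, 17, 29  ⇒  Σ = 44
Signed area = Σ/2 = 22 (positive ⇒ counter-clockwise traversal).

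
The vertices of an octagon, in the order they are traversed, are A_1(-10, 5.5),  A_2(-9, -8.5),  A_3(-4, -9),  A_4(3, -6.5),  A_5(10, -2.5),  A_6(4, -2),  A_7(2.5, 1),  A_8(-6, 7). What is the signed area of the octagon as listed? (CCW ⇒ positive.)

Apply the shoelace (surveyor's) formula: 2A = Σ (x_i·y_{i+1} − x_{i+1}·y_i), indices taken mod 8.
Σ = (134.5) + (47) + (53) + (57.5) + (-10) + (9) + (23.5) + (37) = 351.5
Signed area = Σ/2 = 175.75 (positive ⇒ counter-clockwise traversal).

175.75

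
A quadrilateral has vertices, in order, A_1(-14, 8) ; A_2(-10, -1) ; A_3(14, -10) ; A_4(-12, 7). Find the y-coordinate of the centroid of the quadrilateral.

-125/141

Apply Gauss's area formula. First the cross-terms c_i = x_i·y_{i+1} − x_{i+1}·y_i:
  94, 114, -22, 2  ⇒  2A = 188, A = 94.
Then Σ (y_i + y_{i+1})·c_i = -500, so ȳ = -500 / (6·94) = -125/141.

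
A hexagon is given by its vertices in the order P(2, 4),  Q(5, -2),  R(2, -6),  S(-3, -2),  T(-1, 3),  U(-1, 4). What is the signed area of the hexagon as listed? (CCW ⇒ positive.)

-48

Σ = (-24) + (-26) + (-22) + (-11) + (-1) + (-12) = -96
Signed area = Σ/2 = -48 (negative ⇒ clockwise traversal).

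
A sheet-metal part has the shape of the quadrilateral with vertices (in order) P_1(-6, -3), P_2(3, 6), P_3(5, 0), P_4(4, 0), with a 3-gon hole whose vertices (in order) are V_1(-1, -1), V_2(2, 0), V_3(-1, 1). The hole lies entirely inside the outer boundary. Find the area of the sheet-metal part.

31.5

Outer boundary:
Apply the surveyor's formula: 2A = Σ (x_i·y_{i+1} − x_{i+1}·y_i), indices taken mod 4.
Σ = (-27) + (-30) + (0) + (-12) = -69
Area = |Σ|/2 = 34.5.
Hole:
Apply the shoelace formula: 2A = Σ (x_i·y_{i+1} − x_{i+1}·y_i), indices taken mod 3.
Cross-terms: 2, 2, 2  ⇒  Σ = 6
Area = |Σ|/2 = 3.
Net area = 34.5 − 3 = 31.5.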